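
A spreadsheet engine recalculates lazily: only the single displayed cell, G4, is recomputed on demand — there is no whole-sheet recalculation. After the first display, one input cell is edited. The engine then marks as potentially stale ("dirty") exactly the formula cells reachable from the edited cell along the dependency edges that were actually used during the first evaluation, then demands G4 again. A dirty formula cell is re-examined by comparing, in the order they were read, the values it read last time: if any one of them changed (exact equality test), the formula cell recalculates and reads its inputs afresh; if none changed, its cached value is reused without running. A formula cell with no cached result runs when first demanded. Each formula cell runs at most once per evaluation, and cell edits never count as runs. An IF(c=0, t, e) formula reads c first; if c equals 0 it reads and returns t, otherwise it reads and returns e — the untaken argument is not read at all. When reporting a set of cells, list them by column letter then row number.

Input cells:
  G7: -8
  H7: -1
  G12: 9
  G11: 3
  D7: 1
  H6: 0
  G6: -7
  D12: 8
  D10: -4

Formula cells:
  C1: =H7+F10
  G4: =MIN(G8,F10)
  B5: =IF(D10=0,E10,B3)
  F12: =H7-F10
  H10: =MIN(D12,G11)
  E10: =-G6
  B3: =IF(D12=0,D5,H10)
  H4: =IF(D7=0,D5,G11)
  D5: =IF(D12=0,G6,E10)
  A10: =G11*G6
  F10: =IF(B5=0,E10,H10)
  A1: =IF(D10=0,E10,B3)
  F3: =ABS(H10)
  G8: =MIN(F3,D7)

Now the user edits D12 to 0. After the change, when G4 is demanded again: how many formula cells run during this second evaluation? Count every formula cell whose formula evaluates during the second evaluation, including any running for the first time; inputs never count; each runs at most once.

First evaluation (everything demanded from the output):
  H10 = MIN(8, 3) = 3
  B3 = IF(D12=0: D12=8 -> else branch H10) = 3
  B5 = IF(D10=0: D10=-4 -> else branch B3) = 3
  F3 = ABS(3) = 3
  F10 = IF(B5=0: B5=3 -> else branch H10) = 3
  G8 = MIN(3, 1) = 1
  G4 = MIN(1, 3) = 1

Propagation after the edit:
  D5: demanded for the first time — runs, produces -7.
  H10: runs — D12 8->0; result 0.
  B3: runs — D12 8->0; H10 3->0; result -7.
  B5: runs — B3 3->-7; result -7.
  F3: runs — H10 3->0; result 0.
  F10: runs — B5 3->-7; H10 3->0; result 0.
  G8: runs — F3 3->0; result 0.
  G4: runs — G8 1->0; F10 3->0; result 0.

Key observation: a condition flipped, so demand reaches new nodes — D5 runs for the first time.

Formula cells that run: B3, B5, D5, F3, F10, G4, G8, H10 — 8 in total.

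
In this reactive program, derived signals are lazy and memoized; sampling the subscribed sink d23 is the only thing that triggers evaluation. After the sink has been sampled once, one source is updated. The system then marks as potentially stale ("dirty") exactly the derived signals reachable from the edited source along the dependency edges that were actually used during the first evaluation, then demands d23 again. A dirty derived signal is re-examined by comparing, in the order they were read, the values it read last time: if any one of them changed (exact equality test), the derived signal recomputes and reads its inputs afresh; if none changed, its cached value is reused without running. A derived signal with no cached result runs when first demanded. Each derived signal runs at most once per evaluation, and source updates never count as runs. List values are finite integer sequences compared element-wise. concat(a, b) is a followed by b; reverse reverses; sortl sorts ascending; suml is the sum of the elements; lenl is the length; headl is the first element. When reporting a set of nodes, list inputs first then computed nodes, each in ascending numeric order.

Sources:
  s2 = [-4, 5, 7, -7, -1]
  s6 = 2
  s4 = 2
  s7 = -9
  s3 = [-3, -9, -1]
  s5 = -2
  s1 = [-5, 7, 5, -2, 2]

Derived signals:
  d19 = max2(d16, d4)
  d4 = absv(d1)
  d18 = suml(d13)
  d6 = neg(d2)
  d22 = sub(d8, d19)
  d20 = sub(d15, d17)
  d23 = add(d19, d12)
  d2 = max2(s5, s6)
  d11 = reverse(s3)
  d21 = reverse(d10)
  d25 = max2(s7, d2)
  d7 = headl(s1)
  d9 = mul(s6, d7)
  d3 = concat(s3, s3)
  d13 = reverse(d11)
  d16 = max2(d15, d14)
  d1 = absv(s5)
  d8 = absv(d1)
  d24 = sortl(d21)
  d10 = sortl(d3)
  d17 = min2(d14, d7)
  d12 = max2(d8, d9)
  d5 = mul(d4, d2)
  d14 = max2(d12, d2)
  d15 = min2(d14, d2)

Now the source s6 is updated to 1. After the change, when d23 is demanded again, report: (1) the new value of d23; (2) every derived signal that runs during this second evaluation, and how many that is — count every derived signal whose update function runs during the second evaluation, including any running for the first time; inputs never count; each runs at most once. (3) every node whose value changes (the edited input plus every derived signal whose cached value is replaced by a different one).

Demanding d23 again yields 4.
6 derived signals run: d2, d9, d12, d14, d15, d16.
The nodes whose values change: s6, d2, d9, d15.
Note where the cutoff bites: d19 is checked, finds nothing changed, and keeps its cache.

First demand of the output computes:
  d1 = absv(-2) = 2
  d2 = max2(-2, 2) = 2
  d4 = absv(2) = 2
  d7 = headl([-5, 7, 5, -2, 2]) = -5
  d8 = absv(2) = 2
  d9 = mul(2, -5) = -10
  d12 = max2(2, -10) = 2
  d14 = max2(2, 2) = 2
  d15 = min2(2, 2) = 2
  d16 = max2(2, 2) = 2
  d19 = max2(2, 2) = 2
  d23 = add(2, 2) = 4

After the edit, cleaning proceeds:
  d2: a read changed (s6 2->1) — executes, giving 1.
  d9: a read changed (s6 2->1) — executes, giving -5.
  d12: a read changed (d9 -10->-5) — executes, giving 2 — identical to its old value.
  d14: a read changed (d2 2->1) — executes, giving 2 — identical to its old value.
  d15: a read changed (d2 2->1) — executes, giving 1.
  d16: a read changed (d15 2->1) — executes, giving 2 — identical to its old value.
  d19: dirty, but its reads are unchanged (d16 unchanged, d4 unchanged); cached 2 stands.
  d23: dirty, but its reads are unchanged (d19 unchanged, d12 unchanged); cached 4 stands.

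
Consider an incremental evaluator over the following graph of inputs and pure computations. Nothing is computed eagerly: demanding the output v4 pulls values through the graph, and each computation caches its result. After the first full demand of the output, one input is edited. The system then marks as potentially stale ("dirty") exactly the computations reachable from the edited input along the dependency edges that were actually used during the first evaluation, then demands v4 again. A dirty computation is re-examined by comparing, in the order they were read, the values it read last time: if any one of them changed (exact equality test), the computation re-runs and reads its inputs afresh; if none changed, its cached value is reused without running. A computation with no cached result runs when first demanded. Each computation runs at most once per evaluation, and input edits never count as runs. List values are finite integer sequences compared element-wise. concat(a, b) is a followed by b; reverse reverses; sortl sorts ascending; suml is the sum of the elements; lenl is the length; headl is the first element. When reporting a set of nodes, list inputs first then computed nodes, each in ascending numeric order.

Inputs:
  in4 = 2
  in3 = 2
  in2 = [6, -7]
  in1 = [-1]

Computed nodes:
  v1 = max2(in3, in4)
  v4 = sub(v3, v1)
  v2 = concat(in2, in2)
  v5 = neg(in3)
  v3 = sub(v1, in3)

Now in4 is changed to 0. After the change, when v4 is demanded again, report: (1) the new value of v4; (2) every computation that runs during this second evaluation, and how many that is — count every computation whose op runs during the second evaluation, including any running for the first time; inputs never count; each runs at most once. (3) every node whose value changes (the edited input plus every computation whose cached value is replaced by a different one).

Initial pass — values computed on the first demand:
  v1 = max2(2, 2) = 2
  v3 = sub(2, 2) = 0
  v4 = sub(0, 2) = -2

Second demand — change propagation:
  v1: re-runs because in4 2->0; new result 2 (unchanged).
  v3: re-examined; everything it read last time is the same (v1 unchanged, in3 unchanged) — cache 0 kept, no run.
  v4: re-examined; everything it read last time is the same (v3 unchanged, v1 unchanged) — cache -2 kept, no run.

The important point: v1 recomputes to an identical value, and the output ends up unchanged.

v4 now evaluates to -2.
Run set: v1 (1 run).
Changed values: in4.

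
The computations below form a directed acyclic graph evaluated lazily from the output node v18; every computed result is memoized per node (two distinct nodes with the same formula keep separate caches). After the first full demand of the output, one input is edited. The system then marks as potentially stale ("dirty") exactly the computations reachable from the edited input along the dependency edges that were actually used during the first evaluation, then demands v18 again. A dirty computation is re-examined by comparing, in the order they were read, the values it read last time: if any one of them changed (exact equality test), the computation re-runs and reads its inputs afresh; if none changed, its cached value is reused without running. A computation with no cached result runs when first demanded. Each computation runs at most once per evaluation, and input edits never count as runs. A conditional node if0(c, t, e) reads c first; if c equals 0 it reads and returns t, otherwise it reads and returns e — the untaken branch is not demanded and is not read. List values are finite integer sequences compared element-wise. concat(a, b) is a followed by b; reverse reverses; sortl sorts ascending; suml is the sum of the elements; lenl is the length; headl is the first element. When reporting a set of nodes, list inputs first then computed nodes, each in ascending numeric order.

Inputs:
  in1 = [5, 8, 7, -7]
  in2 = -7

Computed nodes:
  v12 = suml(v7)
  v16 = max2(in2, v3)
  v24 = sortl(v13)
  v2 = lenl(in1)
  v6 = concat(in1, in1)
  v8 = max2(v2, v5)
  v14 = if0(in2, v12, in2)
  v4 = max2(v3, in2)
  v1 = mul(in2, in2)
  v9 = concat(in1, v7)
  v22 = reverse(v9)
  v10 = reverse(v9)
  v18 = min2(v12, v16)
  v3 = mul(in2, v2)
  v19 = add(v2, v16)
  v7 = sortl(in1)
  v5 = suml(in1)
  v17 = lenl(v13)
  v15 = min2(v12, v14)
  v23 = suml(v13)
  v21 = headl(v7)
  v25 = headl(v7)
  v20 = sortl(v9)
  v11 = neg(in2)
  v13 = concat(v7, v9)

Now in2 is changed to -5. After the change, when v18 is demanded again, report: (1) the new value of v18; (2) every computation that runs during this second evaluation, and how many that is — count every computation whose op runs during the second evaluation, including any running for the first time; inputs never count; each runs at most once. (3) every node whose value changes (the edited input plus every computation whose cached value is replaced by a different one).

First demand of the output computes:
  v2 = lenl([5, 8, 7, -7]) = 4
  v3 = mul(-7, 4) = -28
  v7 = sortl([5, 8, 7, -7]) = [-7, 5, 7, 8]
  v12 = suml([-7, 5, 7, 8]) = 13
  v16 = max2(-7, -28) = -7
  v18 = min2(13, -7) = -7

After the edit, cleaning proceeds:
  v3: a read changed (in2 -7->-5) — executes, giving -20.
  v16: a read changed (in2 -7->-5; v3 -28->-20) — executes, giving -5.
  v18: a read changed (v16 -7->-5) — executes, giving -5.

Demanding v18 again yields -5.
3 computations run: v3, v16, v18.
The nodes whose values change: in2, v3, v16, v18.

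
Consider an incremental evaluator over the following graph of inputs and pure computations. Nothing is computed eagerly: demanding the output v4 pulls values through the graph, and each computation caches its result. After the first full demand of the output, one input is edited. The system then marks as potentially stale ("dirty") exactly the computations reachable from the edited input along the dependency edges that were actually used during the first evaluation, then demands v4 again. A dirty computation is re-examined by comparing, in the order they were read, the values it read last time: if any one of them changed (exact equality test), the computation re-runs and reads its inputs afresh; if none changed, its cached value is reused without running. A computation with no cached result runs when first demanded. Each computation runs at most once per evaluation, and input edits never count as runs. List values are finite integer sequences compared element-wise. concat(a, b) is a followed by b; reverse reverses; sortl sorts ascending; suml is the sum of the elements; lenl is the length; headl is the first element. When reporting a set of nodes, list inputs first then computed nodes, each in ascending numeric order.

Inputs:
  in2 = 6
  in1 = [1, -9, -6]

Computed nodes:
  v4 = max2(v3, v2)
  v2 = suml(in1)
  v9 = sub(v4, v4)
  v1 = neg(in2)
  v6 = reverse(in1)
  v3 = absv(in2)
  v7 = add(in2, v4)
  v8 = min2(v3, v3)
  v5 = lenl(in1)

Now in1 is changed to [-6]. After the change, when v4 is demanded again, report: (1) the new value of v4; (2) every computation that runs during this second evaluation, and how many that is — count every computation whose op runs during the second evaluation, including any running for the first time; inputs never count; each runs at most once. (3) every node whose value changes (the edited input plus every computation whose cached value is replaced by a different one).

Initial pass — values computed on the first demand:
  v2 = suml([1, -9, -6]) = -14
  v3 = absv(6) = 6
  v4 = max2(6, -14) = 6

Second demand — change propagation:
  v2: re-runs because in1 [1, -9, -6]->[-6]; new result -6.
  v4: re-runs because v2 -14->-6; new result 6 (unchanged).

v4 now evaluates to 6.
Run set: v2, v4 (2 run).
Changed values: in1, v2.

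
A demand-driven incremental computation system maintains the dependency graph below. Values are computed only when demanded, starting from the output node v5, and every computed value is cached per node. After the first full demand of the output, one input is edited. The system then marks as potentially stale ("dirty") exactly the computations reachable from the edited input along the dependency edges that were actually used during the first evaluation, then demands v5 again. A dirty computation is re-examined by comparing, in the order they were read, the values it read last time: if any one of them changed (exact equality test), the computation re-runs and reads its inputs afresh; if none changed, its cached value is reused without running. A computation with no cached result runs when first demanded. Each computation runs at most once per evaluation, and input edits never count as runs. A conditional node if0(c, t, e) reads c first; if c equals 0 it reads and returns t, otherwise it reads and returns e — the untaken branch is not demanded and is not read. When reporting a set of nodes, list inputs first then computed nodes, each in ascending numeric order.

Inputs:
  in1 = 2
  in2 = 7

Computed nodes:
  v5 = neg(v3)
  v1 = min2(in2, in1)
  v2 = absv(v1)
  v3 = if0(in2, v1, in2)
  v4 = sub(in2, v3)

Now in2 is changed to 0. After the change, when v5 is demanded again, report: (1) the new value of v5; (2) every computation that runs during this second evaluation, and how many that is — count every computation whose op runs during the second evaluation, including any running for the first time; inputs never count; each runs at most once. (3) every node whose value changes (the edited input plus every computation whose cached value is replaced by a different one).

First evaluation (everything demanded from the output):
  v3 = if0(in2=7 -> else branch in2) = 7
  v5 = neg(7) = -7

Propagation after the edit:
  v1: demanded for the first time — runs, produces 0.
  v3: runs — in2 7->0; in2 7->0; result 0.
  v5: runs — v3 7->0; result 0.

Key observation: a condition flipped, so demand reaches new nodes — v1 runs for the first time.

New value of v5: 0.
Computations that run: v1, v3, v5 — 3 in total.
Values that change: in2, v3, v5.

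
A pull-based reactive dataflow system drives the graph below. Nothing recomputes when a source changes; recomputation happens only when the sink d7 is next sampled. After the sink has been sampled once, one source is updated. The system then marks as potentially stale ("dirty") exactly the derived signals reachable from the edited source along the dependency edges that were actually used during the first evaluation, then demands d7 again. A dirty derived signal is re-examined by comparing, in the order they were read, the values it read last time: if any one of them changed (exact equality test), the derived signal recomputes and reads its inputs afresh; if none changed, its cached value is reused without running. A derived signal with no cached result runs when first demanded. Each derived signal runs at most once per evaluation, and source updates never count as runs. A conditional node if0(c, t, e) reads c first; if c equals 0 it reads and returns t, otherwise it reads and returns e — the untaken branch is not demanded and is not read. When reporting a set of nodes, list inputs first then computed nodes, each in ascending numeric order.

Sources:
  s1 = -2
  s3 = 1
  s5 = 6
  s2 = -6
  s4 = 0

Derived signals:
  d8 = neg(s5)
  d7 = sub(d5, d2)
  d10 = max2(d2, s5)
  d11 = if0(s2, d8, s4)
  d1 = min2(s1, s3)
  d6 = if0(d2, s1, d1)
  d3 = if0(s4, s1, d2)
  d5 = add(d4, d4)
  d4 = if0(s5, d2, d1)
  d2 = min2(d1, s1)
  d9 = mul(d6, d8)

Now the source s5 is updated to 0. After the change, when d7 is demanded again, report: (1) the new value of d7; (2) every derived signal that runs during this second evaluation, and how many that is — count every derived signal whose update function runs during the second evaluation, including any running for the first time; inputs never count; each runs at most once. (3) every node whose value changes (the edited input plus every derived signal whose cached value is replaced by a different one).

New value of d7: -2.
Derived signals that run: d4 — 1 in total.
Values that change: s5.
Key observation: the change is absorbed at d4 — it re-runs but produces the same value, and the output's value is unchanged.

First evaluation (everything demanded from the output):
  d1 = min2(-2, 1) = -2
  d2 = min2(-2, -2) = -2
  d4 = if0(s5=6 -> else branch d1) = -2
  d5 = add(-2, -2) = -4
  d7 = sub(-4, -2) = -2

Propagation after the edit:
  d4: runs — s5 6->0; result -2 (same value as before).
  d5: checked — values it read are unchanged (d4 unchanged, d4 unchanged); reused cached -4 without running.
  d7: checked — values it read are unchanged (d5 unchanged, d2 unchanged); reused cached -2 without running.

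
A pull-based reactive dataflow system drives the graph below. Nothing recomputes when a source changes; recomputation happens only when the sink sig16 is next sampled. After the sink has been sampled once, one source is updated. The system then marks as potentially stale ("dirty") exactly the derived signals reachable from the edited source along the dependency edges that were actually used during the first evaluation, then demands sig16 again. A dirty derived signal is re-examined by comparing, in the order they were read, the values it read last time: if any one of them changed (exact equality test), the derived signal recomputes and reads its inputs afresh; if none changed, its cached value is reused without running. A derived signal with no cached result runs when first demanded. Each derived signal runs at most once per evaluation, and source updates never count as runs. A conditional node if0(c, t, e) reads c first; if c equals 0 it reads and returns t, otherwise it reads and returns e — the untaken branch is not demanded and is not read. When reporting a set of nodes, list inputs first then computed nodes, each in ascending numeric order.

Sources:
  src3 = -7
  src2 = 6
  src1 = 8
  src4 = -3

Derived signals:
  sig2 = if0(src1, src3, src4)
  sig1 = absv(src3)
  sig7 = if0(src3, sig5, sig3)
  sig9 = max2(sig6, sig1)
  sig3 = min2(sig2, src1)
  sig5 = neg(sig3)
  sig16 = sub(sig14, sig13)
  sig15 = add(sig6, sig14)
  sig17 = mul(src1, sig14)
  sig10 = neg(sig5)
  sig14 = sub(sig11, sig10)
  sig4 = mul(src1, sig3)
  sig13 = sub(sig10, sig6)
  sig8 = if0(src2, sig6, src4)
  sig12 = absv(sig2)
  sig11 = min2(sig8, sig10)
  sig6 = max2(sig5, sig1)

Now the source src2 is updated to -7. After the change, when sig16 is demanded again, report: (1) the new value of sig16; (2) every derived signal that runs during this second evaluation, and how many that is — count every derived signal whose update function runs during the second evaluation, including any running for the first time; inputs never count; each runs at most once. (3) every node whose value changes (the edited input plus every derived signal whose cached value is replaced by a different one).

New value of sig16: 10.
Derived signals that run: sig8 — 1 in total.
Values that change: src2.
Key observation: the change is absorbed at sig8 — it re-runs but produces the same value, and the output's value is unchanged.

First evaluation (everything demanded from the output):
  sig1 = absv(-7) = 7
  sig2 = if0(src1=8 -> else branch src4) = -3
  sig3 = min2(-3, 8) = -3
  sig5 = neg(-3) = 3
  sig6 = max2(3, 7) = 7
  sig8 = if0(src2=6 -> else branch src4) = -3
  sig10 = neg(3) = -3
  sig11 = min2(-3, -3) = -3
  sig13 = sub(-3, 7) = -10
  sig14 = sub(-3, -3) = 0
  sig16 = sub(0, -10) = 10

Propagation after the edit:
  sig8: runs — src2 6->-7; result -3 (same value as before).
  sig11: checked — values it read are unchanged (sig8 unchanged, sig10 unchanged); reused cached -3 without running.
  sig14: checked — values it read are unchanged (sig11 unchanged, sig10 unchanged); reused cached 0 without running.
  sig16: checked — values it read are unchanged (sig14 unchanged, sig13 unchanged); reused cached 10 without running.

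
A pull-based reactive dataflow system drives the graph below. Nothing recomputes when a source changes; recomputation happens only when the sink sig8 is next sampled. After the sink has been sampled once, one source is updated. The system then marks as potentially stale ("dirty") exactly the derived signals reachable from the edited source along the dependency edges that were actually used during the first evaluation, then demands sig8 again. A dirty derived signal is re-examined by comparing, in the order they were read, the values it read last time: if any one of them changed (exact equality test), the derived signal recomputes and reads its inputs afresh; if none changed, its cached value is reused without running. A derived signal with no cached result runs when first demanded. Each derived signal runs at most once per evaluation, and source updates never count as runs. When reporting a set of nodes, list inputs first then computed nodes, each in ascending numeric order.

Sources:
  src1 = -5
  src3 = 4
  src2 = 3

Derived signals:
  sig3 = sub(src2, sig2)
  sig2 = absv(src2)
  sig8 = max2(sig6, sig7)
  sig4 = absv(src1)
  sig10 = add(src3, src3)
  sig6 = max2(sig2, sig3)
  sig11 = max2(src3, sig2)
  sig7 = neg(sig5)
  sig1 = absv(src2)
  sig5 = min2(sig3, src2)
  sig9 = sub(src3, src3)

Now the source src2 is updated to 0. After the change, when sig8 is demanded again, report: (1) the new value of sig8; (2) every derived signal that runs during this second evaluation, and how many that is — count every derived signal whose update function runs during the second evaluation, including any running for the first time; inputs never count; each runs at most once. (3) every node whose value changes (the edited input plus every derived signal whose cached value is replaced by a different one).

New value of sig8: 0.
Derived signals that run: sig2, sig3, sig5, sig6, sig8 — 5 in total.
Values that change: src2, sig2, sig6, sig8.
Key observation: the cutoff stops propagation at sig7 — its inputs' values are unchanged, so it reuses its cache.

First evaluation (everything demanded from the output):
  sig2 = absv(3) = 3
  sig3 = sub(3, 3) = 0
  sig5 = min2(0, 3) = 0
  sig6 = max2(3, 0) = 3
  sig7 = neg(0) = 0
  sig8 = max2(3, 0) = 3

Propagation after the edit:
  sig2: runs — src2 3->0; result 0.
  sig3: runs — src2 3->0; sig2 3->0; result 0 (same value as before).
  sig5: runs — src2 3->0; result 0 (same value as before).
  sig6: runs — sig2 3->0; result 0.
  sig7: checked — values it read are unchanged (sig5 unchanged); reused cached 0 without running.
  sig8: runs — sig6 3->0; result 0.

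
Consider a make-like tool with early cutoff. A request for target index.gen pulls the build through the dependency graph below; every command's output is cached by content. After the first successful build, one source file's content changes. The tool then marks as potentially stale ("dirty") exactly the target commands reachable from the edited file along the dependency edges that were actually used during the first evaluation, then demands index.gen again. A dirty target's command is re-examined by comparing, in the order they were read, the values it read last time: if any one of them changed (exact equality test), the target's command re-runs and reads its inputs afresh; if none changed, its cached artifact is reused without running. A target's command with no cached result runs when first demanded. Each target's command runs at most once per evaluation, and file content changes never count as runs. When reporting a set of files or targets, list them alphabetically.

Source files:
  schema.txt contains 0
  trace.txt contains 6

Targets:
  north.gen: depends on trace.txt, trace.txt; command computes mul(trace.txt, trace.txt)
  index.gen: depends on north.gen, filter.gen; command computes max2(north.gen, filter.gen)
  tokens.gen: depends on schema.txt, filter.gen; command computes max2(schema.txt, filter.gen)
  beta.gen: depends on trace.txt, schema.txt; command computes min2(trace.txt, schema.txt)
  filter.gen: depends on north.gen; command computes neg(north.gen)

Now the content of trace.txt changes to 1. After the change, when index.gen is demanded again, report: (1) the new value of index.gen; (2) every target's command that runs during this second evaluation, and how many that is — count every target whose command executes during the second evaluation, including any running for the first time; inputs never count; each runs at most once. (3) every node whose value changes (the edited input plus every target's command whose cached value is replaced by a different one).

Demanding index.gen again yields 1.
3 target commands run: filter.gen, index.gen, north.gen.
The nodes whose values change: filter.gen, index.gen, north.gen, trace.txt.

First demand of the output computes:
  north.gen = mul(6, 6) = 36
  filter.gen = neg(36) = -36
  index.gen = max2(36, -36) = 36

After the edit, cleaning proceeds:
  north.gen: a read changed (trace.txt 6->1; trace.txt 6->1) — executes, giving 1.
  filter.gen: a read changed (north.gen 36->1) — executes, giving -1.
  index.gen: a read changed (north.gen 36->1; filter.gen -36->-1) — executes, giving 1.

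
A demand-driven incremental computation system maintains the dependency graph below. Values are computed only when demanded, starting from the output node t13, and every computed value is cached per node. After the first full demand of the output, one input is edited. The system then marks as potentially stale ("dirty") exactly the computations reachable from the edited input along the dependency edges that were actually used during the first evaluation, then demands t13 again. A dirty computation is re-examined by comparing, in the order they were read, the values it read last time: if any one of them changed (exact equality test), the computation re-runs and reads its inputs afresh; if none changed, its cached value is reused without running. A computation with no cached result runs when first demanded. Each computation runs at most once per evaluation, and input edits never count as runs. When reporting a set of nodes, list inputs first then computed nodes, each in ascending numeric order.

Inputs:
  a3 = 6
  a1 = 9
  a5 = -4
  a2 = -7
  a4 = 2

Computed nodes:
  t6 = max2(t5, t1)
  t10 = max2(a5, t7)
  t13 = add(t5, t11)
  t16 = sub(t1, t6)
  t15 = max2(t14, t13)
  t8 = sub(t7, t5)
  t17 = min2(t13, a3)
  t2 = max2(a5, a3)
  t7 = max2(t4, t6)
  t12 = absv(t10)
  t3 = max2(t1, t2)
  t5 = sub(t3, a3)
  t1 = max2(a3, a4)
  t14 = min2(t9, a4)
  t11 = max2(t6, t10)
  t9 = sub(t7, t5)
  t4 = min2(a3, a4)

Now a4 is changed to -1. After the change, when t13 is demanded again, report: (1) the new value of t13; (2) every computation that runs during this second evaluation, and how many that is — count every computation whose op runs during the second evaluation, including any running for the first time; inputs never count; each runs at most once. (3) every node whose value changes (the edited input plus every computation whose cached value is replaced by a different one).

New value of t13: 6.
Computations that run: t1, t4, t7 — 3 in total.
Values that change: a4, t4.
Key observation: the cutoff stops propagation at t3 — its inputs' values are unchanged, so it reuses its cache.

First evaluation (everything demanded from the output):
  t1 = max2(6, 2) = 6
  t2 = max2(-4, 6) = 6
  t3 = max2(6, 6) = 6
  t4 = min2(6, 2) = 2
  t5 = sub(6, 6) = 0
  t6 = max2(0, 6) = 6
  t7 = max2(2, 6) = 6
  t10 = max2(-4, 6) = 6
  t11 = max2(6, 6) = 6
  t13 = add(0, 6) = 6

Propagation after the edit:
  t1: runs — a4 2->-1; result 6 (same value as before).
  t3: checked — values it read are unchanged (t1 unchanged, t2 unchanged); reused cached 6 without running.
  t4: runs — a4 2->-1; result -1.
  t5: checked — values it read are unchanged (t3 unchanged, a3 unchanged); reused cached 0 without running.
  t6: checked — values it read are unchanged (t5 unchanged, t1 unchanged); reused cached 6 without running.
  t7: runs — t4 2->-1; result 6 (same value as before).
  t10: checked — values it read are unchanged (a5 unchanged, t7 unchanged); reused cached 6 without running.
  t11: checked — values it read are unchanged (t6 unchanged, t10 unchanged); reused cached 6 without running.
  t13: checked — values it read are unchanged (t5 unchanged, t11 unchanged); reused cached 6 without running.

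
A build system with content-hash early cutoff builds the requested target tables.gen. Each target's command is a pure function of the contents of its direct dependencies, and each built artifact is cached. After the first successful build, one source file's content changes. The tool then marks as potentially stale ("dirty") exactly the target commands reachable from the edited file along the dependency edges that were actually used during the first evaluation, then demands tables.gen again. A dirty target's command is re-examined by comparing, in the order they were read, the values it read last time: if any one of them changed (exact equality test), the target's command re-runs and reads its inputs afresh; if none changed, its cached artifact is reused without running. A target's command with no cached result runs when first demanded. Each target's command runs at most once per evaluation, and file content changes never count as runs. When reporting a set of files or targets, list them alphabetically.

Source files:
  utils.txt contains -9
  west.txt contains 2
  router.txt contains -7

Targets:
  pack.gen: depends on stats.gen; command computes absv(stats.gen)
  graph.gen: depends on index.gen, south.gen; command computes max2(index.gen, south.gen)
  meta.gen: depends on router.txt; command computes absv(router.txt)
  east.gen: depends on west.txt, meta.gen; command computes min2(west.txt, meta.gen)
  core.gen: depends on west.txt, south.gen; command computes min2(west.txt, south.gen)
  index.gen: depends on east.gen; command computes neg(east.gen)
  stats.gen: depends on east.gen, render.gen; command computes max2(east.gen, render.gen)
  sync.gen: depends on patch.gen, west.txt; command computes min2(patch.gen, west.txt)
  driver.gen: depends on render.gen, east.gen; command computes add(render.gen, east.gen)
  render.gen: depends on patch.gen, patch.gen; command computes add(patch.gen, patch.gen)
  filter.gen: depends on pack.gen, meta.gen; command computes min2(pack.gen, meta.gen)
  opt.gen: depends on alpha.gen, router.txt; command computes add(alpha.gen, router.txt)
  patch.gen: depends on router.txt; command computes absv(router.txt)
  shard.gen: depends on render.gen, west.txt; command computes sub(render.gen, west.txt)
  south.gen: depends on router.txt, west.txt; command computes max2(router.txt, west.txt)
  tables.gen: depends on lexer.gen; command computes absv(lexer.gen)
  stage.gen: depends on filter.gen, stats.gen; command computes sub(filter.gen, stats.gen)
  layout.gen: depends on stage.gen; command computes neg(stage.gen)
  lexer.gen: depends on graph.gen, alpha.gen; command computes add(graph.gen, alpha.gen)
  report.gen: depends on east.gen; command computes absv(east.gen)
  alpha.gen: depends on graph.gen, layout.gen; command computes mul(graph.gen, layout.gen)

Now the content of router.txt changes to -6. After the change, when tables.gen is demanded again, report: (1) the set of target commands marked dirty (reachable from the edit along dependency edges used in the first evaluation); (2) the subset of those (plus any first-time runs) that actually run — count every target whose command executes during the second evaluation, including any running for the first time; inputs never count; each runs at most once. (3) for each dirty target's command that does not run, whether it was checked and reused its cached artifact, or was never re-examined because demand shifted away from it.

Marked dirty: alpha.gen, east.gen, filter.gen, graph.gen, index.gen, layout.gen, lexer.gen, meta.gen, pack.gen, patch.gen, render.gen, south.gen, stage.gen, stats.gen, tables.gen.
Target commands that run: alpha.gen, east.gen, filter.gen, layout.gen, lexer.gen, meta.gen, pack.gen, patch.gen, render.gen, south.gen, stage.gen, stats.gen, tables.gen — 13 in total.
Checked but reused from cache: graph.gen, index.gen.
Key observation: the cutoff stops propagation at index.gen — its inputs' values are unchanged, so it reuses its cache.

First evaluation (everything demanded from the output):
  meta.gen = absv(-7) = 7
  east.gen = min2(2, 7) = 2
  index.gen = neg(2) = -2
  patch.gen = absv(-7) = 7
  render.gen = add(7, 7) = 14
  south.gen = max2(-7, 2) = 2
  graph.gen = max2(-2, 2) = 2
  stats.gen = max2(2, 14) = 14
  pack.gen = absv(14) = 14
  filter.gen = min2(14, 7) = 7
  stage.gen = sub(7, 14) = -7
  layout.gen = neg(-7) = 7
  alpha.gen = mul(2, 7) = 14
  lexer.gen = add(2, 14) = 16
  tables.gen = absv(16) = 16

Propagation after the edit:
  meta.gen: runs — router.txt -7->-6; result 6.
  east.gen: runs — meta.gen 7->6; result 2 (same value as before).
  index.gen: checked — values it read are unchanged (east.gen unchanged); reused cached -2 without running.
  patch.gen: runs — router.txt -7->-6; result 6.
  render.gen: runs — patch.gen 7->6; patch.gen 7->6; result 12.
  south.gen: runs — router.txt -7->-6; result 2 (same value as before).
  graph.gen: checked — values it read are unchanged (index.gen unchanged, south.gen unchanged); reused cached 2 without running.
  stats.gen: runs — render.gen 14->12; result 12.
  pack.gen: runs — stats.gen 14->12; result 12.
  filter.gen: runs — pack.gen 14->12; meta.gen 7->6; result 6.
  stage.gen: runs — filter.gen 7->6; stats.gen 14->12; result -6.
  layout.gen: runs — stage.gen -7->-6; result 6.
  alpha.gen: runs — layout.gen 7->6; result 12.
  lexer.gen: runs — alpha.gen 14->12; result 14.
  tables.gen: runs — lexer.gen 16->14; result 14.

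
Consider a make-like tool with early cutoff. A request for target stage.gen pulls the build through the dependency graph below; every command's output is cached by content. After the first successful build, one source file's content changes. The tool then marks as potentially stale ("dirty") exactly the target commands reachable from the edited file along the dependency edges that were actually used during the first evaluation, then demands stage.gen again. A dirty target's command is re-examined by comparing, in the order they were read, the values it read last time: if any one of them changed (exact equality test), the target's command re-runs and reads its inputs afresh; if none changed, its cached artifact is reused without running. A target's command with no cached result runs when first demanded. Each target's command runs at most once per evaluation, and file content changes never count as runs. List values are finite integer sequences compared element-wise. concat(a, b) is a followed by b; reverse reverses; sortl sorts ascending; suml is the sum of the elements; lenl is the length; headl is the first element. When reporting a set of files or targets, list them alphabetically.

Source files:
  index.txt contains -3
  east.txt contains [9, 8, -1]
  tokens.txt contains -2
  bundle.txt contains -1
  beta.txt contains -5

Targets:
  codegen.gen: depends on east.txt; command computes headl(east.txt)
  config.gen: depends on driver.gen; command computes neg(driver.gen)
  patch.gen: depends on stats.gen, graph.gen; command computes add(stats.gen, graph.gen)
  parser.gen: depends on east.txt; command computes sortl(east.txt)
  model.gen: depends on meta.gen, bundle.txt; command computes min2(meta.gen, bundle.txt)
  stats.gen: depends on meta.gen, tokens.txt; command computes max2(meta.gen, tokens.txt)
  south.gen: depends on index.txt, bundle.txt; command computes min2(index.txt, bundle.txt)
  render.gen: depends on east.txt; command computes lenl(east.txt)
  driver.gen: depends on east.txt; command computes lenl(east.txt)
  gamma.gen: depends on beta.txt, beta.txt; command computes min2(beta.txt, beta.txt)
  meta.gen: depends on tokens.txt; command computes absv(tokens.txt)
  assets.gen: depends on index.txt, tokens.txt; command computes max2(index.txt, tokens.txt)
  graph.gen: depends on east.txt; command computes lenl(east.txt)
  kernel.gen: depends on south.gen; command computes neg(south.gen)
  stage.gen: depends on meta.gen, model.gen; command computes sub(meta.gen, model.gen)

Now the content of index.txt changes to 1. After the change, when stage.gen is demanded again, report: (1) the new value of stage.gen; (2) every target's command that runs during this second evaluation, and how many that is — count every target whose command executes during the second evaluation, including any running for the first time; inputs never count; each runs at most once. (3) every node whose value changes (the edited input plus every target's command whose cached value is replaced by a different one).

First demand of the output computes:
  meta.gen = absv(-2) = 2
  model.gen = min2(2, -1) = -1
  stage.gen = sub(2, -1) = 3

After the edit, cleaning proceeds:
  index.txt only reaches undemanded nodes; the second demand re-runs nothing.

Note the shortcut — index.txt feeds only undemanded nodes, so no recomputation happens.

Demanding stage.gen again yields 3.
0 target commands run: none.
The nodes whose values change: index.txt.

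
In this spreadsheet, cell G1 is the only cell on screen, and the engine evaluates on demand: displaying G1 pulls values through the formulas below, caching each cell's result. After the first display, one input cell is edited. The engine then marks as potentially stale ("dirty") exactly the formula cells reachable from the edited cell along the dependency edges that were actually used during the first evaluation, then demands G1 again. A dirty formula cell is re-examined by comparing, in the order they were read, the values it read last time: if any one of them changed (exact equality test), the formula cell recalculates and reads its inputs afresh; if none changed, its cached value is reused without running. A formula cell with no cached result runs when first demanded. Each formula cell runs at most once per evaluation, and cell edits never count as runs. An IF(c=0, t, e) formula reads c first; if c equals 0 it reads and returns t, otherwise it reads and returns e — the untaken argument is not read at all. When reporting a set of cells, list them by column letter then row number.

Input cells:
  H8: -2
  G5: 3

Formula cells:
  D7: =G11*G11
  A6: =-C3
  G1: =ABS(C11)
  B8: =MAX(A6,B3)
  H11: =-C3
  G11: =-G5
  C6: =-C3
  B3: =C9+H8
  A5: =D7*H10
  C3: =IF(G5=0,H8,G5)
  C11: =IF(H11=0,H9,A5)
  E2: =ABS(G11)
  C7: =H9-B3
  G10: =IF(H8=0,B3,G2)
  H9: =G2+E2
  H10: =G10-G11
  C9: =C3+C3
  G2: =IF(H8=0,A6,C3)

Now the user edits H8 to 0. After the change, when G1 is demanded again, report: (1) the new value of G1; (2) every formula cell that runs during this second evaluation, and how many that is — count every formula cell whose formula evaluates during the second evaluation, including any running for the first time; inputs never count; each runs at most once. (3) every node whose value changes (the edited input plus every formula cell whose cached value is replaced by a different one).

G1 now evaluates to 81.
Run set: A5, B3, C9, C11, G1, G10, H10 (7 run).
Changed values: A5, C11, G1, G10, H8, H10.
The important point: the flipped condition redirects demand; G2 is left stale, never re-checked.

Initial pass — values computed on the first demand:
  C3 = IF(G5=0: G5=3 -> else branch G5) = 3
  G2 = IF(H8=0: H8=-2 -> else branch C3) = 3
  G10 = IF(H8=0: H8=-2 -> else branch G2) = 3
  G11 = -(3) = -3
  D7 = -3 * -3 = 9
  H10 = 3 - -3 = 6
  A5 = 9 * 6 = 54
  H11 = -(3) = -3
  C11 = IF(H11=0: H11=-3 -> else branch A5) = 54
  G1 = ABS(54) = 54

Second demand — change propagation:
  C9: newly demanded (no cache) — executes and yields 6.
  B3: newly demanded (no cache) — executes and yields 6.
  G2: dirty yet unreached — the second evaluation never asks for it.
  G10: re-runs because H8 -2->0; new result 6.
  H10: re-runs because G10 3->6; new result 9.
  A5: re-runs because H10 6->9; new result 81.
  C11: re-runs because A5 54->81; new result 81.
  G1: re-runs because C11 54->81; new result 81.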